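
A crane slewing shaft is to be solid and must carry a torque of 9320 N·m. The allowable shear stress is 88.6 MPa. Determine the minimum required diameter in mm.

81.2 mm

For a solid shaft τ_max = 16T/(πd³), so d = (16T/(π τ_allow))^(1/3) = (16·9320/(π·8.86×10^7))^(1/3) = 0.08122 m.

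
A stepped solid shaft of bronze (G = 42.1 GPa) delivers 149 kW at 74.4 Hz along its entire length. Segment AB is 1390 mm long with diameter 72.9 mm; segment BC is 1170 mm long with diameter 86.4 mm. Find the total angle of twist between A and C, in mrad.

5.41 mrad

ω = 2π·74.4 = 467.5 rad/s, so T = P/ω = 149×10³ / 467.5 = 318.7 N·m.
J_AB = π(0.0729)⁴/32 = 2.77×10^-6 m⁴; J_BC = π(0.0864)⁴/32 = 5.47×10^-6 m⁴.
θ = (T/G)·Σ L_i/J_i = (318.7/42.1×10⁹)·(1.39/2.77×10^-6 + 1.17/5.47×10^-6) = 5.415×10^-3 rad.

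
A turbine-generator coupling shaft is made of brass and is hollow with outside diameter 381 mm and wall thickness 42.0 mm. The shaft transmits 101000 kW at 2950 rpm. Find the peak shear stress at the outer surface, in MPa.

ω = 2π·2950/60 = 308.9 rad/s, so T = P/ω = 101000×10³ / 308.9 = 326900 N·m.
J = π(d_o⁴ − d_i⁴)/32 = π(0.381⁴ − 0.297⁴)/32 = 1.305×10^-3 m⁴.
τ_max = T·r/J = 326900 × 0.191 / 1.305×10^-3 = 4.773×10^7 Pa.

47.7 MPa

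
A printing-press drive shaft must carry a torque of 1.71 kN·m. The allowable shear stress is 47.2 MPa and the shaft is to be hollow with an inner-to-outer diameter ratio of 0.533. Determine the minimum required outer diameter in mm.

For a hollow shaft with d_i/d_o = 0.533: τ_max = 16T/(π d_o³ (1−k⁴)), so d_o = [16T/(π τ_allow (1−k⁴))]^(1/3) = [16·1710/(π·4.72×10^7·0.9193)]^(1/3) = 0.05855 m.

58.5 mm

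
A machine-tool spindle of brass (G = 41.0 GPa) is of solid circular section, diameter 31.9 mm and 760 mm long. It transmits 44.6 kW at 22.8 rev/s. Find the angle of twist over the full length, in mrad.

ω = 2π·22.8 = 143.3 rad/s, so T = P/ω = 44.6×10³ / 143.3 = 311.3 N·m.
J = πd⁴/32 = π(0.0319)⁴/32 = 1.017×10^-7 m⁴.
θ = T·L/(G·J) = 311.3 × 0.760 / (41.0×10⁹ × 1.017×10^-7) = 0.05677 rad.

56.8 mrad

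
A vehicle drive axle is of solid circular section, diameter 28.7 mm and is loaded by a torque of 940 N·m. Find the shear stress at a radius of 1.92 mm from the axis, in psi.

3930 psi

J = πd⁴/32 = π(0.0287)⁴/32 = 6.661×10^-8 m⁴.
Shear stress varies linearly with radius: τ = T·r/J = 940.0 × 0.00192 / 6.661×10^-8 = 2.710×10^7 Pa.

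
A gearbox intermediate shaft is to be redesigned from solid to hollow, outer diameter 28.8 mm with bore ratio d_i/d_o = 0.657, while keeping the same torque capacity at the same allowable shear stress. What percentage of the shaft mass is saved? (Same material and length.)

34.8 %

Equal τ_max and T ⇒ the solid shaft needs d_s³ = d_o³(1−k⁴), so d_s = 28.8·(1−0.657⁴)^(1/3) = 26.89 mm.
Area ratio A_h/A_s = d_o²(1−k²)/d_s² = (1−k²)/(1−k⁴)^(2/3) = 0.6521.
Mass saving = 1 − 0.6521 = 34.8 %.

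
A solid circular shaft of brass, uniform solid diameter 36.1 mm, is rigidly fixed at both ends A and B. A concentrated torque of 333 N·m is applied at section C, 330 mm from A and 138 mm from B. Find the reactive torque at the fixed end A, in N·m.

98.2 N·m

With uniform GJ and both ends fixed, compatibility θ_AC = θ_CB gives T_A·a = T_B·b, together with T_A + T_B = T₀.
T_A = T₀·b/(a+b) = 333.0·138/468.0 = 98.19 N·m; T_B = 234.8 N·m.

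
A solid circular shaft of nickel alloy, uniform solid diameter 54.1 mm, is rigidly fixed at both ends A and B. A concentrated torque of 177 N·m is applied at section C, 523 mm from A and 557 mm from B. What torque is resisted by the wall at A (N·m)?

91.3 N·m

With uniform GJ and both ends fixed, compatibility θ_AC = θ_CB gives T_A·a = T_B·b, together with T_A + T_B = T₀.
T_A = T₀·b/(a+b) = 177.0·557/1080 = 91.29 N·m; T_B = 85.71 N·m.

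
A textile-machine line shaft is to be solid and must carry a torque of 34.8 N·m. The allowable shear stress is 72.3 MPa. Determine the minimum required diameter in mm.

For a solid shaft τ_max = 16T/(πd³), so d = (16T/(π τ_allow))^(1/3) = (16·34.80/(π·7.23×10^7))^(1/3) = 0.01348 m.

13.5 mm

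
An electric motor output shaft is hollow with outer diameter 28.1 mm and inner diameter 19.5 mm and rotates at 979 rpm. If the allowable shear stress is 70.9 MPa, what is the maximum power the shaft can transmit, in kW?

J = π(d_o⁴ − d_i⁴)/32 = π(0.0281⁴ − 0.0195⁴)/32 = 4.702×10^-8 m⁴.
T_max = τ_allow·J/r = 7.09×10^7 × 4.702×10^-8 / 0.0140 = 237.3 N·m.
ω = 2π·979/60 = 102.5 rad/s, so P_max = T_max·ω = 2.432×10^4 W.

24.3 kW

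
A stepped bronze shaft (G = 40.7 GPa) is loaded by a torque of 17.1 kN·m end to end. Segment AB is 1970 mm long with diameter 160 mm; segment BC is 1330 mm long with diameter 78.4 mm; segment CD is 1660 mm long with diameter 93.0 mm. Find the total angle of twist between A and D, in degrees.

14.8°

J_AB = π(0.160)⁴/32 = 6.43×10^-5 m⁴; J_BC = π(0.0784)⁴/32 = 3.71×10^-6 m⁴; J_CD = π(0.0930)⁴/32 = 7.34×10^-6 m⁴.
θ = (T/G)·Σ L_i/J_i = (17100/40.7×10⁹)·(1.97/6.43×10^-5 + 1.33/3.71×10^-6 + 1.66/7.34×10^-6) = 0.2585 rad.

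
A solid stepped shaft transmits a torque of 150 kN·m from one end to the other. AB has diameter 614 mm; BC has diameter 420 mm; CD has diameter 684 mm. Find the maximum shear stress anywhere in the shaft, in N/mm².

Under the same torque, τ_max = 16T/(πd³) is largest where d is smallest — segment BC (d = 420 mm).
τ_max = 16·150000/(π·(0.420)³) = 1.031×10^7 Pa.

10.3 N/mm²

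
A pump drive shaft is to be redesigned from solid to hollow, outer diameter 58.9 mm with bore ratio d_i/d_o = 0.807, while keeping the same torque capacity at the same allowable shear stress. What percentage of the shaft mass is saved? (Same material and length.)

49.6 %

Equal τ_max and T ⇒ the solid shaft needs d_s³ = d_o³(1−k⁴), so d_s = 58.9·(1−0.807⁴)^(1/3) = 49.00 mm.
Area ratio A_h/A_s = d_o²(1−k²)/d_s² = (1−k²)/(1−k⁴)^(2/3) = 0.5038.
Mass saving = 1 − 0.5038 = 49.6 %.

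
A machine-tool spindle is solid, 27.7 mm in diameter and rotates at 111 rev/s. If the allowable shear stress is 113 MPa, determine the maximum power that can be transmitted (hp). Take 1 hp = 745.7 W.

441 hp

J = πd⁴/32 = π(0.0277)⁴/32 = 5.780×10^-8 m⁴.
T_max = τ_allow·J/r = 1.13×10^8 × 5.780×10^-8 / 0.0138 = 471.6 N·m.
ω = 2π·111 = 697.4 rad/s, so P_max = T_max·ω = 3.289×10^5 W.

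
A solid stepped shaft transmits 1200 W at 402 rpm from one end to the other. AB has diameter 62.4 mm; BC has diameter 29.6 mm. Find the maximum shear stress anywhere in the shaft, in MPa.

ω = 2π·402/60 = 42.10 rad/s, so T = P/ω = 1200 / 42.10 = 28.51 N·m.
Under the same torque, τ_max = 16T/(πd³) is largest where d is smallest — segment BC (d = 29.6 mm).
τ_max = 16·28.51/(π·(0.0296)³) = 5.598×10^6 Pa.

5.60 MPa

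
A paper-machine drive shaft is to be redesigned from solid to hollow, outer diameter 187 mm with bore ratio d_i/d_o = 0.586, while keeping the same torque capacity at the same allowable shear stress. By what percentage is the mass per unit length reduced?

28.6 %

Equal τ_max and T ⇒ the solid shaft needs d_s³ = d_o³(1−k⁴), so d_s = 187·(1−0.586⁴)^(1/3) = 179.3 mm.
Area ratio A_h/A_s = d_o²(1−k²)/d_s² = (1−k²)/(1−k⁴)^(2/3) = 0.7139.
Mass saving = 1 − 0.7139 = 28.6 %.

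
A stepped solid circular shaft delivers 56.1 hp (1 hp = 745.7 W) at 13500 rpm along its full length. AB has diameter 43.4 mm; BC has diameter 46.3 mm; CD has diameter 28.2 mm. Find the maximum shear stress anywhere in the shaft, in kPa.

6720 kPa

ω = 2π·13500/60 = 1414 rad/s, so T = P/ω = 56.1×745.7 / 1414 = 29.59 N·m.
Under the same torque, τ_max = 16T/(πd³) is largest where d is smallest — segment CD (d = 28.2 mm).
τ_max = 16·29.59/(π·(0.0282)³) = 6.720×10^6 Pa.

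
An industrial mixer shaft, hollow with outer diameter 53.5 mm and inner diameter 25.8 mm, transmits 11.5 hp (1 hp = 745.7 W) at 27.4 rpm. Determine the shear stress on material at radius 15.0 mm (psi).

ω = 2π·27.4/60 = 2.869 rad/s, so T = P/ω = 11.5×745.7 / 2.869 = 2989 N·m.
J = π(d_o⁴ − d_i⁴)/32 = π(0.0535⁴ − 0.0258⁴)/32 = 7.608×10^-7 m⁴.
Shear stress varies linearly with radius: τ = T·r/J = 2989 × 0.0150 / 7.608×10^-7 = 5.893×10^7 Pa.

8550 psi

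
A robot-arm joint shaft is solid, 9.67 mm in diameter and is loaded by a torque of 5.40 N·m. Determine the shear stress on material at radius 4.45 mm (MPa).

J = πd⁴/32 = π(0.00967)⁴/32 = 8.584×10^-10 m⁴.
Shear stress varies linearly with radius: τ = T·r/J = 5.400 × 0.00445 / 8.584×10^-10 = 2.799×10^7 Pa.

28.0 MPa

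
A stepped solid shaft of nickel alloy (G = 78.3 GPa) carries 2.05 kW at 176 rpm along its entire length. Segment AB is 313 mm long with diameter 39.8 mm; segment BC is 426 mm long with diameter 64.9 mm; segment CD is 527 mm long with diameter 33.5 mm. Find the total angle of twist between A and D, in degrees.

ω = 2π·176/60 = 18.43 rad/s, so T = P/ω = 2.05×10³ / 18.43 = 111.2 N·m.
J_AB = π(0.0398)⁴/32 = 2.46×10^-7 m⁴; J_BC = π(0.0649)⁴/32 = 1.74×10^-6 m⁴; J_CD = π(0.0335)⁴/32 = 1.24×10^-7 m⁴.
θ = (T/G)·Σ L_i/J_i = (111.2/78.3×10⁹)·(0.313/2.46×10^-7 + 0.426/1.74×10^-6 + 0.527/1.24×10^-7) = 8.207×10^-3 rad.

0.470°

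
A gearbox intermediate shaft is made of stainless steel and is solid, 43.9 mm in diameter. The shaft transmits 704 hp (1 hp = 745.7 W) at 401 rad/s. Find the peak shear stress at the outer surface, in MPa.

ω = 401 rad/s, so T = P/ω = 704×745.7 / 401.0 = 1309 N·m.
J = πd⁴/32 = π(0.0439)⁴/32 = 3.646×10^-7 m⁴.
τ_max = T·r/J = 1309 × 0.0220 / 3.646×10^-7 = 7.881×10^7 Pa.

78.8 MPa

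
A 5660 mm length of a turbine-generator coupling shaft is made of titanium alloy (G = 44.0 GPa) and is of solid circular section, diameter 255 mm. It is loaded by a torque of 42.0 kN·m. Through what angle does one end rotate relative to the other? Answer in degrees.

0.746°

J = πd⁴/32 = π(0.255)⁴/32 = 4.151×10^-4 m⁴.
θ = T·L/(G·J) = 42000 × 5.66 / (44.0×10⁹ × 4.151×10^-4) = 0.01302 rad.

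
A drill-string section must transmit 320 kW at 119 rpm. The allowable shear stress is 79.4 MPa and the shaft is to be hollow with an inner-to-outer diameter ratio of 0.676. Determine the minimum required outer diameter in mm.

ω = 2π·119/60 = 12.46 rad/s, so T = P/ω = 320×10³ / 12.46 = 25680 N·m.
For a hollow shaft with d_i/d_o = 0.676: τ_max = 16T/(π d_o³ (1−k⁴)), so d_o = [16T/(π τ_allow (1−k⁴))]^(1/3) = [16·25680/(π·7.94×10^7·0.7912)]^(1/3) = 0.1277 m.

128 mm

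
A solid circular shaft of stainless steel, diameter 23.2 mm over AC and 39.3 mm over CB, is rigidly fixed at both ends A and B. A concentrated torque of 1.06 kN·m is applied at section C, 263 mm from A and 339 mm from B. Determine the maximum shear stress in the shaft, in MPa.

Compatibility: T_A·a/J_AC = T_B·b/J_CB with T_A + T_B = T₀.
J_AC = 2.84×10^-8 m⁴, J_CB = 2.34×10^-7 m⁴, so T_A = T₀·(J_AC/a)/((J_AC/a)+(J_CB/b)) = 143.5 N·m, T_B = 916.5 N·m.
τ in each portion: τ_AC = 5.85×10^7 Pa, τ_CB = 7.69×10^7 Pa; maximum is in CB.
τ_max = T_CB·r/J = 916.5·0.0196/2.34×10^-7 = 7.690×10^7 Pa.

76.9 MPa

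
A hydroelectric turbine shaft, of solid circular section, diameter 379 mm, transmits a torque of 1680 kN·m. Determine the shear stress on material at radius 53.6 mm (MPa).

J = πd⁴/32 = π(0.379)⁴/32 = 2.026×10^-3 m⁴.
Shear stress varies linearly with radius: τ = T·r/J = 1.680e6 × 0.0536 / 2.026×10^-3 = 4.445×10^7 Pa.

44.5 MPa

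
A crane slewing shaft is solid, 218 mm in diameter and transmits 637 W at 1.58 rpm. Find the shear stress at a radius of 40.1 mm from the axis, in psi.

101 psi

ω = 2π·1.58/60 = 0.1655 rad/s, so T = P/ω = 637 / 0.1655 = 3850 N·m.
J = πd⁴/32 = π(0.218)⁴/32 = 2.217×10^-4 m⁴.
Shear stress varies linearly with radius: τ = T·r/J = 3850 × 0.0401 / 2.217×10^-4 = 6.963×10^5 Pa.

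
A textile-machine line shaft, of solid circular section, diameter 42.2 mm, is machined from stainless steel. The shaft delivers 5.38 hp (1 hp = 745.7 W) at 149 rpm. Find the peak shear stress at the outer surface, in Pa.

ω = 2π·149/60 = 15.60 rad/s, so T = P/ω = 5.38×745.7 / 15.60 = 257.1 N·m.
J = πd⁴/32 = π(0.0422)⁴/32 = 3.114×10^-7 m⁴.
τ_max = T·r/J = 257.1 × 0.0211 / 3.114×10^-7 = 1.742×10^7 Pa.

1.74e7 Pa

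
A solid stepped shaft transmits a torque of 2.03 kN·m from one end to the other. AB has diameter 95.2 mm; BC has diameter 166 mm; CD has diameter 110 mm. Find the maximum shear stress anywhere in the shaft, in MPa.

12.0 MPa

Under the same torque, τ_max = 16T/(πd³) is largest where d is smallest — segment AB (d = 95.2 mm).
τ_max = 16·2030/(π·(0.0952)³) = 1.198×10^7 Pa.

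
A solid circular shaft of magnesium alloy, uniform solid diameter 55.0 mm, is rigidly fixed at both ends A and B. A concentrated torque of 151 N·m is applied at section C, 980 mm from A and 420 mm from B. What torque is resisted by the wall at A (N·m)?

With uniform GJ and both ends fixed, compatibility θ_AC = θ_CB gives T_A·a = T_B·b, together with T_A + T_B = T₀.
T_A = T₀·b/(a+b) = 151.0·420/1400 = 45.30 N·m; T_B = 105.7 N·m.

45.3 N·m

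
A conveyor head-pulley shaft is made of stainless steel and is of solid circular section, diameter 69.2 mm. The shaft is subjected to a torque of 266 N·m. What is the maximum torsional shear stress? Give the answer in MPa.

J = πd⁴/32 = π(0.0692)⁴/32 = 2.251×10^-6 m⁴.
τ_max = T·r/J = 266.0 × 0.0346 / 2.251×10^-6 = 4.088×10^6 Pa.

4.09 MPa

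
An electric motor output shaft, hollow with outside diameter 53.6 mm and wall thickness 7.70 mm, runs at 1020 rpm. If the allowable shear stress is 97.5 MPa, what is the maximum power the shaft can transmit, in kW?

J = π(d_o⁴ − d_i⁴)/32 = π(0.0536⁴ − 0.0382⁴)/32 = 6.013×10^-7 m⁴.
T_max = τ_allow·J/r = 9.75×10^7 × 6.013×10^-7 / 0.0268 = 2187 N·m.
ω = 2π·1020/60 = 106.8 rad/s, so P_max = T_max·ω = 2.337×10^5 W.

234 kW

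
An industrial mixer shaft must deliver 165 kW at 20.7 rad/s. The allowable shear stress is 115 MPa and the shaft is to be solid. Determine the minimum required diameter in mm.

70.7 mm

ω = 20.7 rad/s, so T = P/ω = 165×10³ / 20.70 = 7971 N·m.
For a solid shaft τ_max = 16T/(πd³), so d = (16T/(π τ_allow))^(1/3) = (16·7971/(π·1.15×10^8))^(1/3) = 0.07067 m.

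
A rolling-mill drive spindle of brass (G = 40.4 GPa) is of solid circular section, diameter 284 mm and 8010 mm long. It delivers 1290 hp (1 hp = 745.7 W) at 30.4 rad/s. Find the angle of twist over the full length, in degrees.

0.563°

ω = 30.4 rad/s, so T = P/ω = 1290×745.7 / 30.40 = 31640 N·m.
J = πd⁴/32 = π(0.284)⁴/32 = 6.387×10^-4 m⁴.
θ = T·L/(G·J) = 31640 × 8.01 / (40.4×10⁹ × 6.387×10^-4) = 9.823×10^-3 rad.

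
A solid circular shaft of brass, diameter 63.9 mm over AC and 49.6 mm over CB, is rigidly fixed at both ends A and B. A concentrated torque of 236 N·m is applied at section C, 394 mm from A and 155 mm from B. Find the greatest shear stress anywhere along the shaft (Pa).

4.73e6 Pa

Compatibility: T_A·a/J_AC = T_B·b/J_CB with T_A + T_B = T₀.
J_AC = 1.64×10^-6 m⁴, J_CB = 5.94×10^-7 m⁴, so T_A = T₀·(J_AC/a)/((J_AC/a)+(J_CB/b)) = 122.7 N·m, T_B = 113.3 N·m.
τ in each portion: τ_AC = 2.40×10^6 Pa, τ_CB = 4.73×10^6 Pa; maximum is in CB.
τ_max = T_CB·r/J = 113.3·0.0248/5.94×10^-7 = 4.727×10^6 Pa.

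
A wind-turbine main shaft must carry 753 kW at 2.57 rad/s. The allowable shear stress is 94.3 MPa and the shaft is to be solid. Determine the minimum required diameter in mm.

251 mm

ω = 2.57 rad/s, so T = P/ω = 753×10³ / 2.570 = 293000 N·m.
For a solid shaft τ_max = 16T/(πd³), so d = (16T/(π τ_allow))^(1/3) = (16·293000/(π·9.43×10^7))^(1/3) = 0.2511 m.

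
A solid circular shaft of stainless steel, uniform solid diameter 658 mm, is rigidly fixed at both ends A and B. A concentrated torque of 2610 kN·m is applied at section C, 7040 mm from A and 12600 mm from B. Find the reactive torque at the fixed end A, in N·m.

1.67e6 N·m

With uniform GJ and both ends fixed, compatibility θ_AC = θ_CB gives T_A·a = T_B·b, together with T_A + T_B = T₀.
T_A = T₀·b/(a+b) = 2.610e6·12600/19640 = 1.674e6 N·m; T_B = 935600 N·m.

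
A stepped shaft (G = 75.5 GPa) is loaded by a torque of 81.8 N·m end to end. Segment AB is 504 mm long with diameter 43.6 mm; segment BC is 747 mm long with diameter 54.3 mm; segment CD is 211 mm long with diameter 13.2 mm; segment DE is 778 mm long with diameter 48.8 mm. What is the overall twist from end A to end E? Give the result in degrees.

J_AB = π(0.0436)⁴/32 = 3.55×10^-7 m⁴; J_BC = π(0.0543)⁴/32 = 8.53×10^-7 m⁴; J_CD = π(0.0132)⁴/32 = 2.98×10^-9 m⁴; J_DE = π(0.0488)⁴/32 = 5.57×10^-7 m⁴.
θ = (T/G)·Σ L_i/J_i = (81.80/75.5×10⁹)·(0.504/3.55×10^-7 + 0.747/8.53×10^-7 + 0.211/2.98×10^-9 + 0.778/5.57×10^-7) = 0.08070 rad.

4.62°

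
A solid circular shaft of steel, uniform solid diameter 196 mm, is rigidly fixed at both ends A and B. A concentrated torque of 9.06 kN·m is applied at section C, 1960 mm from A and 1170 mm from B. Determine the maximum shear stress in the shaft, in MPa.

3.84 MPa

With uniform GJ and both ends fixed, compatibility θ_AC = θ_CB gives T_A·a = T_B·b, together with T_A + T_B = T₀.
T_A = T₀·b/(a+b) = 9060·1170/3130 = 3387 N·m; T_B = 5673 N·m.
τ in each portion: τ_AC = 2.29×10^6 Pa, τ_CB = 3.84×10^6 Pa; maximum is in CB.
τ_max = T_CB·r/J = 5673·0.0980/1.45×10^-4 = 3.837×10^6 Pa.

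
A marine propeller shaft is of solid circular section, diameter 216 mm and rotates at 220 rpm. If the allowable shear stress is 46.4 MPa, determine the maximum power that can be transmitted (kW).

J = πd⁴/32 = π(0.216)⁴/32 = 2.137×10^-4 m⁴.
T_max = τ_allow·J/r = 4.64×10^7 × 2.137×10^-4 / 0.108 = 91810 N·m.
ω = 2π·220/60 = 23.04 rad/s, so P_max = T_max·ω = 2.115×10^6 W.

2120 kW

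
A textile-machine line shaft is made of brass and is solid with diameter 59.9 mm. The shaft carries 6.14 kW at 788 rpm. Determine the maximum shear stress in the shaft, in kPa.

1760 kPa

ω = 2π·788/60 = 82.52 rad/s, so T = P/ω = 6.14×10³ / 82.52 = 74.41 N·m.
J = πd⁴/32 = π(0.0599)⁴/32 = 1.264×10^-6 m⁴.
τ_max = T·r/J = 74.41 × 0.0300 / 1.264×10^-6 = 1.763×10^6 Pa.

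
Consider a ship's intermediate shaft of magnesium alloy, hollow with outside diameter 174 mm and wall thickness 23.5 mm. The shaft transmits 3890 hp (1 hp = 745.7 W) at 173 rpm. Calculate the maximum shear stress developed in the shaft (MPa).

ω = 2π·173/60 = 18.12 rad/s, so T = P/ω = 3890×745.7 / 18.12 = 160100 N·m.
J = π(d_o⁴ − d_i⁴)/32 = π(0.174⁴ − 0.127⁴)/32 = 6.445×10^-5 m⁴.
τ_max = T·r/J = 160100 × 0.0870 / 6.445×10^-5 = 2.161×10^8 Pa.

216 MPa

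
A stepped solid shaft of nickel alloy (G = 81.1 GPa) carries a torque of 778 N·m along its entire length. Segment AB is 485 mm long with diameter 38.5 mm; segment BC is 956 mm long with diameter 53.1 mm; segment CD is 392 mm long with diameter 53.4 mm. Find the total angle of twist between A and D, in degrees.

2.18°

J_AB = π(0.0385)⁴/32 = 2.16×10^-7 m⁴; J_BC = π(0.0531)⁴/32 = 7.81×10^-7 m⁴; J_CD = π(0.0534)⁴/32 = 7.98×10^-7 m⁴.
θ = (T/G)·Σ L_i/J_i = (778.0/81.1×10⁹)·(0.485/2.16×10^-7 + 0.956/7.81×10^-7 + 0.392/7.98×10^-7) = 0.03803 rad.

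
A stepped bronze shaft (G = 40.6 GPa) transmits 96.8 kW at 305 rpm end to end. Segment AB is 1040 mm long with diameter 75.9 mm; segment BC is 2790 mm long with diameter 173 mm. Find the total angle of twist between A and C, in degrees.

1.50°

ω = 2π·305/60 = 31.94 rad/s, so T = P/ω = 96.8×10³ / 31.94 = 3031 N·m.
J_AB = π(0.0759)⁴/32 = 3.26×10^-6 m⁴; J_BC = π(0.173)⁴/32 = 8.79×10^-5 m⁴.
θ = (T/G)·Σ L_i/J_i = (3031/40.6×10⁹)·(1.04/3.26×10^-6 + 2.79/8.79×10^-5) = 0.02620 rad.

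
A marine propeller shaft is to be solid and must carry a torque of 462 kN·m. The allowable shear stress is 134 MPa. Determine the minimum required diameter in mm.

260 mm

For a solid shaft τ_max = 16T/(πd³), so d = (16T/(π τ_allow))^(1/3) = (16·462000/(π·1.34×10^8))^(1/3) = 0.2599 m.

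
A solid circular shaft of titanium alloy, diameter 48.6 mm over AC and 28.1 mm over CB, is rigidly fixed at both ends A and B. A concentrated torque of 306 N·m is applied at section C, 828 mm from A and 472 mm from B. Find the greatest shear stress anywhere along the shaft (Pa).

1.15e7 Pa

Compatibility: T_A·a/J_AC = T_B·b/J_CB with T_A + T_B = T₀.
J_AC = 5.48×10^-7 m⁴, J_CB = 6.12×10^-8 m⁴, so T_A = T₀·(J_AC/a)/((J_AC/a)+(J_CB/b)) = 255.8 N·m, T_B = 50.16 N·m.
τ in each portion: τ_AC = 1.14×10^7 Pa, τ_CB = 1.15×10^7 Pa; maximum is in CB.
τ_max = T_CB·r/J = 50.16·0.0140/6.12×10^-8 = 1.151×10^7 Pa.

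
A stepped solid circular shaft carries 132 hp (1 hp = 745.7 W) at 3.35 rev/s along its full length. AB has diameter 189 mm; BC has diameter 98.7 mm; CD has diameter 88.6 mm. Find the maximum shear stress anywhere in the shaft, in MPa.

ω = 2π·3.35 = 21.05 rad/s, so T = P/ω = 132×745.7 / 21.05 = 4676 N·m.
Under the same torque, τ_max = 16T/(πd³) is largest where d is smallest — segment CD (d = 88.6 mm).
τ_max = 16·4676/(π·(0.0886)³) = 3.424×10^7 Pa.

34.2 MPa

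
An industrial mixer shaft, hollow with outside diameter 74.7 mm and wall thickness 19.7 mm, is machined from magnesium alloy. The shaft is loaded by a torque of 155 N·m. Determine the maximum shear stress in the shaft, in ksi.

J = π(d_o⁴ − d_i⁴)/32 = π(0.0747⁴ − 0.0353⁴)/32 = 2.904×10^-6 m⁴.
τ_max = T·r/J = 155.0 × 0.0374 / 2.904×10^-6 = 1.993×10^6 Pa.

0.289 ksi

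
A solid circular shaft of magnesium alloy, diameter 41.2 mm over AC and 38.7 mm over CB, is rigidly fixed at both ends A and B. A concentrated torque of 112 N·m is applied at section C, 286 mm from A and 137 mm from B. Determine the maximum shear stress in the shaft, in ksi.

Compatibility: T_A·a/J_AC = T_B·b/J_CB with T_A + T_B = T₀.
J_AC = 2.83×10^-7 m⁴, J_CB = 2.20×10^-7 m⁴, so T_A = T₀·(J_AC/a)/((J_AC/a)+(J_CB/b)) = 42.66 N·m, T_B = 69.34 N·m.
τ in each portion: τ_AC = 3.11×10^6 Pa, τ_CB = 6.09×10^6 Pa; maximum is in CB.
τ_max = T_CB·r/J = 69.34·0.0194/2.20×10^-7 = 6.093×10^6 Pa.

0.884 ksi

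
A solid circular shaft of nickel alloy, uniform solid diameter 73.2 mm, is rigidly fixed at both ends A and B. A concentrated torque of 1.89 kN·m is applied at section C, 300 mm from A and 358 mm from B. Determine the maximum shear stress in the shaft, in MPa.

13.4 MPa

With uniform GJ and both ends fixed, compatibility θ_AC = θ_CB gives T_A·a = T_B·b, together with T_A + T_B = T₀.
T_A = T₀·b/(a+b) = 1890·358/658.0 = 1028 N·m; T_B = 861.7 N·m.
τ in each portion: τ_AC = 1.34×10^7 Pa, τ_CB = 1.12×10^7 Pa; maximum is in AC.
τ_max = T_AC·r/J = 1028·0.0366/2.82×10^-6 = 1.335×10^7 Pa.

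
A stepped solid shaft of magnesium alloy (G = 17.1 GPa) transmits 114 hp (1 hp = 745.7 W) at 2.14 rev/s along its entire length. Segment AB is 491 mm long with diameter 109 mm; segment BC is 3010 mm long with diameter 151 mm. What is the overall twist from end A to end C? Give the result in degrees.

2.00°

ω = 2π·2.14 = 13.45 rad/s, so T = P/ω = 114×745.7 / 13.45 = 6322 N·m.
J_AB = π(0.109)⁴/32 = 1.39×10^-5 m⁴; J_BC = π(0.151)⁴/32 = 5.10×10^-5 m⁴.
θ = (T/G)·Σ L_i/J_i = (6322/17.1×10⁹)·(0.491/1.39×10^-5 + 3.01/5.10×10^-5) = 0.03490 rad.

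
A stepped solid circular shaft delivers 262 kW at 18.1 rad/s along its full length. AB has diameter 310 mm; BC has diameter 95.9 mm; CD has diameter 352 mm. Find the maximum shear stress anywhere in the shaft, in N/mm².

ω = 18.1 rad/s, so T = P/ω = 262×10³ / 18.10 = 14480 N·m.
Under the same torque, τ_max = 16T/(πd³) is largest where d is smallest — segment BC (d = 95.9 mm).
τ_max = 16·14480/(π·(0.0959)³) = 8.359×10^7 Pa.

83.6 N/mm²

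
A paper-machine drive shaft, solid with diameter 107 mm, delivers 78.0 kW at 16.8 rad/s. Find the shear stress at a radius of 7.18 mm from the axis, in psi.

376 psi

ω = 16.8 rad/s, so T = P/ω = 78.0×10³ / 16.80 = 4643 N·m.
J = πd⁴/32 = π(0.107)⁴/32 = 1.287×10^-5 m⁴.
Shear stress varies linearly with radius: τ = T·r/J = 4643 × 0.00718 / 1.287×10^-5 = 2.590×10^6 Pa.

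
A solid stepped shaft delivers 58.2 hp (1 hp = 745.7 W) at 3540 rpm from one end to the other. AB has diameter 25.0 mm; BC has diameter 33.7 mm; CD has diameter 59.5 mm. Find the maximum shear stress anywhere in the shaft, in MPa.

38.2 MPa

ω = 2π·3540/60 = 370.7 rad/s, so T = P/ω = 58.2×745.7 / 370.7 = 117.1 N·m.
Under the same torque, τ_max = 16T/(πd³) is largest where d is smallest — segment AB (d = 25.0 mm).
τ_max = 16·117.1/(π·(0.0250)³) = 3.816×10^7 Pa.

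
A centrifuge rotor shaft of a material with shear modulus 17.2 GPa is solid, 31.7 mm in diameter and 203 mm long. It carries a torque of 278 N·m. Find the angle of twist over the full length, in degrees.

1.90°

J = πd⁴/32 = π(0.0317)⁴/32 = 9.914×10^-8 m⁴.
θ = T·L/(G·J) = 278.0 × 0.203 / (17.2×10⁹ × 9.914×10^-8) = 0.03310 rad.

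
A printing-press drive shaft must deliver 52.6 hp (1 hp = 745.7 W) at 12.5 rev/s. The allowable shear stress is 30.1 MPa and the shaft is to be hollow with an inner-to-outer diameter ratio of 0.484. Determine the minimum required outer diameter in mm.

ω = 2π·12.5 = 78.54 rad/s, so T = P/ω = 52.6×745.7 / 78.54 = 499.4 N·m.
For a hollow shaft with d_i/d_o = 0.484: τ_max = 16T/(π d_o³ (1−k⁴)), so d_o = [16T/(π τ_allow (1−k⁴))]^(1/3) = [16·499.4/(π·3.01×10^7·0.9451)]^(1/3) = 0.04472 m.

44.7 mm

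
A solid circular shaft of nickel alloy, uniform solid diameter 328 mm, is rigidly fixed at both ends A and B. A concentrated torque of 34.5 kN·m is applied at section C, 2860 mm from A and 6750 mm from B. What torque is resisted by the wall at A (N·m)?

With uniform GJ and both ends fixed, compatibility θ_AC = θ_CB gives T_A·a = T_B·b, together with T_A + T_B = T₀.
T_A = T₀·b/(a+b) = 34500·6750/9610 = 24230 N·m; T_B = 10270 N·m.

24200 N·m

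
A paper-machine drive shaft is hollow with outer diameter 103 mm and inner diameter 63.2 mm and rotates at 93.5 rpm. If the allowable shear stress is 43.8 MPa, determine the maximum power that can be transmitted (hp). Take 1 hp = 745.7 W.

106 hp

J = π(d_o⁴ − d_i⁴)/32 = π(0.103⁴ − 0.0632⁴)/32 = 9.483×10^-6 m⁴.
T_max = τ_allow·J/r = 4.38×10^7 × 9.483×10^-6 / 0.0515 = 8065 N·m.
ω = 2π·93.5/60 = 9.791 rad/s, so P_max = T_max·ω = 7.897×10^4 W.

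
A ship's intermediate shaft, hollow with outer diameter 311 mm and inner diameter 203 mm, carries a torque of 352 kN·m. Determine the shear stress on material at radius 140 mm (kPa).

65600 kPa

J = π(d_o⁴ − d_i⁴)/32 = π(0.311⁴ − 0.203⁴)/32 = 7.517×10^-4 m⁴.
Shear stress varies linearly with radius: τ = T·r/J = 352000 × 0.140 / 7.517×10^-4 = 6.556×10^7 Pa.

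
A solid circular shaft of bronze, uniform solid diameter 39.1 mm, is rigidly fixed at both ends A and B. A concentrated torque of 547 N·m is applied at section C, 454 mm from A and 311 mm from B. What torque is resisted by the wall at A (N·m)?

With uniform GJ and both ends fixed, compatibility θ_AC = θ_CB gives T_A·a = T_B·b, together with T_A + T_B = T₀.
T_A = T₀·b/(a+b) = 547.0·311/765.0 = 222.4 N·m; T_B = 324.6 N·m.

222 N·m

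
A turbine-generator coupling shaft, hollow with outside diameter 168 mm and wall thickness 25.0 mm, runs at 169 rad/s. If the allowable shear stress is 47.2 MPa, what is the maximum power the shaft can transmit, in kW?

J = π(d_o⁴ − d_i⁴)/32 = π(0.168⁴ − 0.118⁴)/32 = 5.917×10^-5 m⁴.
T_max = τ_allow·J/r = 4.72×10^7 × 5.917×10^-5 / 0.0840 = 33250 N·m.
ω = 169 rad/s, so P_max = T_max·ω = 5.619×10^6 W.

5620 kW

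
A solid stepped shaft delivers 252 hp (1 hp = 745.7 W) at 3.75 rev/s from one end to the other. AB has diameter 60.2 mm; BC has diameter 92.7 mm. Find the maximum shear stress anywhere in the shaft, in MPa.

ω = 2π·3.75 = 23.56 rad/s, so T = P/ω = 252×745.7 / 23.56 = 7975 N·m.
Under the same torque, τ_max = 16T/(πd³) is largest where d is smallest — segment AB (d = 60.2 mm).
τ_max = 16·7975/(π·(0.0602)³) = 1.862×10^8 Pa.

186 MPa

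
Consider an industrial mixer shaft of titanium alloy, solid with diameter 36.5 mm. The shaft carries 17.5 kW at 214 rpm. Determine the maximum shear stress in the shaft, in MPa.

ω = 2π·214/60 = 22.41 rad/s, so T = P/ω = 17.5×10³ / 22.41 = 780.9 N·m.
J = πd⁴/32 = π(0.0365)⁴/32 = 1.742×10^-7 m⁴.
τ_max = T·r/J = 780.9 × 0.0182 / 1.742×10^-7 = 8.179×10^7 Pa.

81.8 MPa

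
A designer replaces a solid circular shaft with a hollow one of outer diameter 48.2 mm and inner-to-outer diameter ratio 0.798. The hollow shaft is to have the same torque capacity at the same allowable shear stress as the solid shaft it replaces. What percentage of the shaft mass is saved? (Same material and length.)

48.6 %

Equal τ_max and T ⇒ the solid shaft needs d_s³ = d_o³(1−k⁴), so d_s = 48.2·(1−0.798⁴)^(1/3) = 40.53 mm.
Area ratio A_h/A_s = d_o²(1−k²)/d_s² = (1−k²)/(1−k⁴)^(2/3) = 0.5137.
Mass saving = 1 − 0.5137 = 48.6 %.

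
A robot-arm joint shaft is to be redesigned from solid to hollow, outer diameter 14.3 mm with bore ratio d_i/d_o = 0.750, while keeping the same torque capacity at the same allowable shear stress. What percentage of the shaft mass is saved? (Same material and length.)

Equal τ_max and T ⇒ the solid shaft needs d_s³ = d_o³(1−k⁴), so d_s = 14.3·(1−0.750⁴)^(1/3) = 12.60 mm.
Area ratio A_h/A_s = d_o²(1−k²)/d_s² = (1−k²)/(1−k⁴)^(2/3) = 0.5638.
Mass saving = 1 − 0.5638 = 43.6 %.

43.6 %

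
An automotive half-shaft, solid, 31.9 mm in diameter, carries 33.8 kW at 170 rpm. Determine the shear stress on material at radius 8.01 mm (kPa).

ω = 2π·170/60 = 17.80 rad/s, so T = P/ω = 33.8×10³ / 17.80 = 1899 N·m.
J = πd⁴/32 = π(0.0319)⁴/32 = 1.017×10^-7 m⁴.
Shear stress varies linearly with radius: τ = T·r/J = 1899 × 0.00801 / 1.017×10^-7 = 1.496×10^8 Pa.

150000 kPa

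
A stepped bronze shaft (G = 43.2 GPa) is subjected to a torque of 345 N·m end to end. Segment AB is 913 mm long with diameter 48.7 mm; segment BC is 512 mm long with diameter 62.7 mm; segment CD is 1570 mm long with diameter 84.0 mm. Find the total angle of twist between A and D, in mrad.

J_AB = π(0.0487)⁴/32 = 5.52×10^-7 m⁴; J_BC = π(0.0627)⁴/32 = 1.52×10^-6 m⁴; J_CD = π(0.0840)⁴/32 = 4.89×10^-6 m⁴.
θ = (T/G)·Σ L_i/J_i = (345.0/43.2×10⁹)·(0.913/5.52×10^-7 + 0.512/1.52×10^-6 + 1.57/4.89×10^-6) = 0.01846 rad.

18.5 mrad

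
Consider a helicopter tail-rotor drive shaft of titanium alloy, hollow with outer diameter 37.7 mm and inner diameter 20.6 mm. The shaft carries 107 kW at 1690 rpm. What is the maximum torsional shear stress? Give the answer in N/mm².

ω = 2π·1690/60 = 177.0 rad/s, so T = P/ω = 107×10³ / 177.0 = 604.6 N·m.
J = π(d_o⁴ − d_i⁴)/32 = π(0.0377⁴ − 0.0206⁴)/32 = 1.806×10^-7 m⁴.
τ_max = T·r/J = 604.6 × 0.0189 / 1.806×10^-7 = 6.309×10^7 Pa.

63.1 N/mm²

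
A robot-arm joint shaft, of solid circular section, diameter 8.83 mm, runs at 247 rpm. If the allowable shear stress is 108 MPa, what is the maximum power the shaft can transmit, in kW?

J = πd⁴/32 = π(0.00883)⁴/32 = 5.968×10^-10 m⁴.
T_max = τ_allow·J/r = 1.08×10^8 × 5.968×10^-10 / 0.00441 = 14.60 N·m.
ω = 2π·247/60 = 25.87 rad/s, so P_max = T_max·ω = 377.6 W.

0.378 kW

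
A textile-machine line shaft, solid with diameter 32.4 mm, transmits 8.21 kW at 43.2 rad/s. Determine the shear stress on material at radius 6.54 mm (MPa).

ω = 43.2 rad/s, so T = P/ω = 8.21×10³ / 43.20 = 190.0 N·m.
J = πd⁴/32 = π(0.0324)⁴/32 = 1.082×10^-7 m⁴.
Shear stress varies linearly with radius: τ = T·r/J = 190.0 × 0.00654 / 1.082×10^-7 = 1.149×10^7 Pa.

11.5 MPa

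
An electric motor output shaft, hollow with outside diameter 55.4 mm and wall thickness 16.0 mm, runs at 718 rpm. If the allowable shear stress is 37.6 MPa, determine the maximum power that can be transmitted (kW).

91.4 kW

J = π(d_o⁴ − d_i⁴)/32 = π(0.0554⁴ − 0.0234⁴)/32 = 8.953×10^-7 m⁴.
T_max = τ_allow·J/r = 3.76×10^7 × 8.953×10^-7 / 0.0277 = 1215 N·m.
ω = 2π·718/60 = 75.19 rad/s, so P_max = T_max·ω = 9.138×10^4 W.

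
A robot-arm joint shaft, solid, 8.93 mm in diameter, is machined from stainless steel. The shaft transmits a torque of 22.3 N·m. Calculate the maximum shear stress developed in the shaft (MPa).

159 MPa

J = πd⁴/32 = π(0.00893)⁴/32 = 6.243×10^-10 m⁴.
τ_max = T·r/J = 22.30 × 0.00447 / 6.243×10^-10 = 1.595×10^8 Pa.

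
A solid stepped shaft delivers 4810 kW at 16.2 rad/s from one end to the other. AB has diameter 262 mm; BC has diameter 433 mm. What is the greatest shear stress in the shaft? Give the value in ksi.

ω = 16.2 rad/s, so T = P/ω = 4810×10³ / 16.20 = 296900 N·m.
Under the same torque, τ_max = 16T/(πd³) is largest where d is smallest — segment AB (d = 262 mm).
τ_max = 16·296900/(π·(0.262)³) = 8.408×10^7 Pa.

12.2 ksi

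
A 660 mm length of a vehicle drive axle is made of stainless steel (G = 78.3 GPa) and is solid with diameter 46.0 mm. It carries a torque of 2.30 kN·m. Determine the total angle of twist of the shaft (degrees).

2.53°

J = πd⁴/32 = π(0.0460)⁴/32 = 4.396×10^-7 m⁴.
θ = T·L/(G·J) = 2300 × 0.660 / (78.3×10⁹ × 4.396×10^-7) = 0.04410 rad.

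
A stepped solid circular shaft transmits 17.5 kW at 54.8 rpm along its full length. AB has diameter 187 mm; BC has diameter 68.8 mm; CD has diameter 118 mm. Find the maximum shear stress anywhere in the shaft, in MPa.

47.7 MPa

ω = 2π·54.8/60 = 5.739 rad/s, so T = P/ω = 17.5×10³ / 5.739 = 3050 N·m.
Under the same torque, τ_max = 16T/(πd³) is largest where d is smallest — segment BC (d = 68.8 mm).
τ_max = 16·3050/(π·(0.0688)³) = 4.769×10^7 Pa.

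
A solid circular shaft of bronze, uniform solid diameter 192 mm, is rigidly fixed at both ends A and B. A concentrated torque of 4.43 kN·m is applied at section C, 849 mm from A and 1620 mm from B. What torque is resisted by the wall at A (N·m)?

With uniform GJ and both ends fixed, compatibility θ_AC = θ_CB gives T_A·a = T_B·b, together with T_A + T_B = T₀.
T_A = T₀·b/(a+b) = 4430·1620/2469 = 2907 N·m; T_B = 1523 N·m.

2910 N·m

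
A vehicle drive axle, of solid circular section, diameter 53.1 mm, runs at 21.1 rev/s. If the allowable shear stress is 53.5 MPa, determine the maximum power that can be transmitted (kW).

209 kW

J = πd⁴/32 = π(0.0531)⁴/32 = 7.805×10^-7 m⁴.
T_max = τ_allow·J/r = 5.35×10^7 × 7.805×10^-7 / 0.0266 = 1573 N·m.
ω = 2π·21.1 = 132.6 rad/s, so P_max = T_max·ω = 2.085×10^5 W.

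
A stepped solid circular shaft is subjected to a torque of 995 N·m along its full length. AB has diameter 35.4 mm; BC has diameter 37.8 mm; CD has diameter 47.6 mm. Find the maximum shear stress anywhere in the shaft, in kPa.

Under the same torque, τ_max = 16T/(πd³) is largest where d is smallest — segment AB (d = 35.4 mm).
τ_max = 16·995.0/(π·(0.0354)³) = 1.142×10^8 Pa.

114000 kPa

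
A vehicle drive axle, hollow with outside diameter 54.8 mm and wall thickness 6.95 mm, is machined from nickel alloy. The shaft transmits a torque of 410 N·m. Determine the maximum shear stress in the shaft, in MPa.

18.4 MPa

J = π(d_o⁴ − d_i⁴)/32 = π(0.0548⁴ − 0.0409⁴)/32 = 6.106×10^-7 m⁴.
τ_max = T·r/J = 410.0 × 0.0274 / 6.106×10^-7 = 1.840×10^7 Pa.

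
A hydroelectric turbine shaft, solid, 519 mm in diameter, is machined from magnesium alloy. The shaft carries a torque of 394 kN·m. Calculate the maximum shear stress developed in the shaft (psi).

2080 psi

J = πd⁴/32 = π(0.519)⁴/32 = 7.123×10^-3 m⁴.
τ_max = T·r/J = 394000 × 0.260 / 7.123×10^-3 = 1.435×10^7 Pa.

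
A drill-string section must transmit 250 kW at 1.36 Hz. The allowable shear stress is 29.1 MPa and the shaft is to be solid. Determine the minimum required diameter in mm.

172 mm

ω = 2π·1.36 = 8.545 rad/s, so T = P/ω = 250×10³ / 8.545 = 29260 N·m.
For a solid shaft τ_max = 16T/(πd³), so d = (16T/(π τ_allow))^(1/3) = (16·29260/(π·2.91×10^7))^(1/3) = 0.1724 m.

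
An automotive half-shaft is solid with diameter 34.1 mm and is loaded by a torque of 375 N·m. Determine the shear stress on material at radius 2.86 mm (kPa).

8080 kPa

J = πd⁴/32 = π(0.0341)⁴/32 = 1.327×10^-7 m⁴.
Shear stress varies linearly with radius: τ = T·r/J = 375.0 × 0.00286 / 1.327×10^-7 = 8.079×10^6 Pa.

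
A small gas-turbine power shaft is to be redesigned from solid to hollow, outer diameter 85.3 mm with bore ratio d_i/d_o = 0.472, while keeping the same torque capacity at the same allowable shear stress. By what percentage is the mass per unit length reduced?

Equal τ_max and T ⇒ the solid shaft needs d_s³ = d_o³(1−k⁴), so d_s = 85.3·(1−0.472⁴)^(1/3) = 83.86 mm.
Area ratio A_h/A_s = d_o²(1−k²)/d_s² = (1−k²)/(1−k⁴)^(2/3) = 0.8040.
Mass saving = 1 − 0.8040 = 19.6 %.

19.6 %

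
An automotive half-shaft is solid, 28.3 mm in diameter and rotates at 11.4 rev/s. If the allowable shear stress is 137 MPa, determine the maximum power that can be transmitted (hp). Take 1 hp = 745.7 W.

58.6 hp

J = πd⁴/32 = π(0.0283)⁴/32 = 6.297×10^-8 m⁴.
T_max = τ_allow·J/r = 1.37×10^8 × 6.297×10^-8 / 0.0142 = 609.7 N·m.
ω = 2π·11.4 = 71.63 rad/s, so P_max = T_max·ω = 4.367×10^4 W.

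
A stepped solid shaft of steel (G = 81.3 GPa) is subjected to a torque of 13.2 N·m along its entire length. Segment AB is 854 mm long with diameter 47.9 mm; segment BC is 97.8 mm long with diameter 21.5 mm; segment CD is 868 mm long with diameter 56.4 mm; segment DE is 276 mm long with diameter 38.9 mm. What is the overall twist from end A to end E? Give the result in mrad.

J_AB = π(0.0479)⁴/32 = 5.17×10^-7 m⁴; J_BC = π(0.0215)⁴/32 = 2.10×10^-8 m⁴; J_CD = π(0.0564)⁴/32 = 9.93×10^-7 m⁴; J_DE = π(0.0389)⁴/32 = 2.25×10^-7 m⁴.
θ = (T/G)·Σ L_i/J_i = (13.20/81.3×10⁹)·(0.854/5.17×10^-7 + 0.0978/2.10×10^-8 + 0.868/9.93×10^-7 + 0.276/2.25×10^-7) = 1.366×10^-3 rad.

1.37 mrad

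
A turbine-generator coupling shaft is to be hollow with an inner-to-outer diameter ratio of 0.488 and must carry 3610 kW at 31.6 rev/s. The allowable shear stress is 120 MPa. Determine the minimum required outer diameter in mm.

93.5 mm

ω = 2π·31.6 = 198.5 rad/s, so T = P/ω = 3610×10³ / 198.5 = 18180 N·m.
For a hollow shaft with d_i/d_o = 0.488: τ_max = 16T/(π d_o³ (1−k⁴)), so d_o = [16T/(π τ_allow (1−k⁴))]^(1/3) = [16·18180/(π·1.20×10^8·0.9433)]^(1/3) = 0.09353 m.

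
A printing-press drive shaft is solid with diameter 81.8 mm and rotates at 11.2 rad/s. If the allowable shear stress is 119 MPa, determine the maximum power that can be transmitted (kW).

J = πd⁴/32 = π(0.0818)⁴/32 = 4.396×10^-6 m⁴.
T_max = τ_allow·J/r = 1.19×10^8 × 4.396×10^-6 / 0.0409 = 12790 N·m.
ω = 11.2 rad/s, so P_max = T_max·ω = 1.432×10^5 W.

143 kW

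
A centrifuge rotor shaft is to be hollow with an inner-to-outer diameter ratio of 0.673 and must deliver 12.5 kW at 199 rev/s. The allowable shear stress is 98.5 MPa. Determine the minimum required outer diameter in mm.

8.66 mm

ω = 2π·199 = 1250 rad/s, so T = P/ω = 12.5×10³ / 1250 = 9.997 N·m.
For a hollow shaft with d_i/d_o = 0.673: τ_max = 16T/(π d_o³ (1−k⁴)), so d_o = [16T/(π τ_allow (1−k⁴))]^(1/3) = [16·9.997/(π·9.85×10^7·0.7949)]^(1/3) = 0.008664 m.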